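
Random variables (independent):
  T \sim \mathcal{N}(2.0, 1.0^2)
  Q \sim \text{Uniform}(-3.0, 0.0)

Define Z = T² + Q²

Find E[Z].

E[Z] = E[T²] + E[Q²]
E[T²] = Var(T) + E[T]² = 1 + 4 = 5
E[Q²] = Var(Q) + E[Q]² = 0.75 + 2.25 = 3
E[Z] = 5 + 3 = 8

8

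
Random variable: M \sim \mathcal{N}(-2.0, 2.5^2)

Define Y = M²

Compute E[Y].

Using E[X²] = Var(X) + (E[X])²:
E[M] = -2
Var(M) = 2.5^2 = 6.25
E[M²] = 6.25 + (-2)² = 6.25 + 4 = 10.25

10.25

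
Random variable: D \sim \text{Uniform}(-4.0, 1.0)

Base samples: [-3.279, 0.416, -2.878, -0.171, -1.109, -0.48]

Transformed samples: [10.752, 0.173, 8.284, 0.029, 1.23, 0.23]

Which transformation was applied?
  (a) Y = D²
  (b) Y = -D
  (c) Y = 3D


Checking option (a) Y = D²:
  D = -3.279 -> Y = 10.752 ✓
  D = 0.416 -> Y = 0.173 ✓
  D = -2.878 -> Y = 8.284 ✓
All samples match this transformation.

(a) D²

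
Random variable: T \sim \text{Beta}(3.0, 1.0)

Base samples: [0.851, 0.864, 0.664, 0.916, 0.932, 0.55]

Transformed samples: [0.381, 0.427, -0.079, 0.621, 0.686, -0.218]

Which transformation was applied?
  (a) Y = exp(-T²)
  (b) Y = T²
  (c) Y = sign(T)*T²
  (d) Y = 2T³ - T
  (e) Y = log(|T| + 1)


Checking option (d) Y = 2T³ - T:
  T = 0.851 -> Y = 0.381 ✓
  T = 0.864 -> Y = 0.427 ✓
  T = 0.664 -> Y = -0.079 ✓
All samples match this transformation.

(d) 2T³ - T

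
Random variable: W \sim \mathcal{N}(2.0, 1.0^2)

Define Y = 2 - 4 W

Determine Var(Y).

For Y = aW + b: Var(Y) = a² * Var(W)
Var(W) = 1.0^2 = 1
Var(Y) = (-4)² * 1 = 16 * 1 = 16

16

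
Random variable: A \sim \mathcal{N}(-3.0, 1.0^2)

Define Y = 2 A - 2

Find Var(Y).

For Y = aA + b: Var(Y) = a² * Var(A)
Var(A) = 1.0^2 = 1
Var(Y) = 2² * 1 = 4 * 1 = 4

4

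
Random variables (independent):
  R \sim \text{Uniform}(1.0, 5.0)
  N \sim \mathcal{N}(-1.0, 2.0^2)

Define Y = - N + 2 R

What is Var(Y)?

For independent RVs: Var(aX + bY) = a²Var(X) + b²Var(Y)
Var(R) = 1.3333333
Var(N) = 4
Var(Y) = 2²*1.3333333 + (-1)²*4
= 4*1.3333333 + 1*4 = 9.3333333

9.3333333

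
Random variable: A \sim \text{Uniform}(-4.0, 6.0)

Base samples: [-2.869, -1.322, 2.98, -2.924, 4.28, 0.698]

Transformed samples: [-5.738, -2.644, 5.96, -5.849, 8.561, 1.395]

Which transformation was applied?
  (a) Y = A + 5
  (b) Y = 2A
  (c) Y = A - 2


Checking option (b) Y = 2A:
  A = -2.869 -> Y = -5.738 ✓
  A = -1.322 -> Y = -2.644 ✓
  A = 2.98 -> Y = 5.96 ✓
All samples match this transformation.

(b) 2A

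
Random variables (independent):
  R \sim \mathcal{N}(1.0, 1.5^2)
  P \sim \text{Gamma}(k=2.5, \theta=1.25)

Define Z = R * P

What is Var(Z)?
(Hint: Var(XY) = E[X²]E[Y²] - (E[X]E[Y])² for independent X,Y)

Var(XY) = E[X²]E[Y²] - (E[X]E[Y])²
E[R] = 1, Var(R) = 2.25
E[P] = 3.125, Var(P) = 3.90625
E[R²] = 2.25 + 1² = 3.25
E[P²] = 3.90625 + 3.125² = 13.671875
Var(Z) = 3.25*13.671875 - (1*3.125)²
= 44.433594 - 9.765625 = 34.667969

34.667969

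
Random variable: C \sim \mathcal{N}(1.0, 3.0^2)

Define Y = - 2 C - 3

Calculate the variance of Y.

For Y = aC + b: Var(Y) = a² * Var(C)
Var(C) = 3.0^2 = 9
Var(Y) = (-2)² * 9 = 4 * 9 = 36

36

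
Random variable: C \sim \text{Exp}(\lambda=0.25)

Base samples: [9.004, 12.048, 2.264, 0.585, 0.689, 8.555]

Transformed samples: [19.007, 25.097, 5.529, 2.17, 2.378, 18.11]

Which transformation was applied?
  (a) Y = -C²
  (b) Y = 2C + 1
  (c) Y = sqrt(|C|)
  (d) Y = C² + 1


Checking option (b) Y = 2C + 1:
  C = 9.004 -> Y = 19.007 ✓
  C = 12.048 -> Y = 25.097 ✓
  C = 2.264 -> Y = 5.529 ✓
All samples match this transformation.

(b) 2C + 1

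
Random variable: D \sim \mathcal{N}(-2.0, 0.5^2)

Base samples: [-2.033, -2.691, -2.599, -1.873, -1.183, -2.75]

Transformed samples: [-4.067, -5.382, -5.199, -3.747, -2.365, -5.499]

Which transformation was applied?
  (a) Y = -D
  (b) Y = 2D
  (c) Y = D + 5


Checking option (b) Y = 2D:
  D = -2.033 -> Y = -4.067 ✓
  D = -2.691 -> Y = -5.382 ✓
  D = -2.599 -> Y = -5.199 ✓
All samples match this transformation.

(b) 2D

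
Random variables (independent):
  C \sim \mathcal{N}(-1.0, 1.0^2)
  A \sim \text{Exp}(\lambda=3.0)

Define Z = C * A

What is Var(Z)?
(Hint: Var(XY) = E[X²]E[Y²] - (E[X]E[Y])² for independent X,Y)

Var(XY) = E[X²]E[Y²] - (E[X]E[Y])²
E[C] = -1, Var(C) = 1
E[A] = 0.33333333, Var(A) = 0.11111111
E[C²] = 1 + (-1)² = 2
E[A²] = 0.11111111 + 0.33333333² = 0.22222222
Var(Z) = 2*0.22222222 - (-1*0.33333333)²
= 0.44444444 - 0.11111111 = 0.33333333

0.33333333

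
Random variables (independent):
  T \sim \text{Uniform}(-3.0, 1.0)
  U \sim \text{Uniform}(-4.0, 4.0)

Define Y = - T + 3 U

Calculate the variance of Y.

For independent RVs: Var(aX + bY) = a²Var(X) + b²Var(Y)
Var(T) = 1.3333333
Var(U) = 5.3333333
Var(Y) = (-1)²*1.3333333 + 3²*5.3333333
= 1*1.3333333 + 9*5.3333333 = 49.333333

49.333333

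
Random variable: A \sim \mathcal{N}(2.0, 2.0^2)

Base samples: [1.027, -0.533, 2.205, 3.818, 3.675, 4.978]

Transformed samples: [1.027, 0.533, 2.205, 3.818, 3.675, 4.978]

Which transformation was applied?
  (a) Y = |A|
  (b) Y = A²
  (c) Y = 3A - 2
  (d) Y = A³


Checking option (a) Y = |A|:
  A = 1.027 -> Y = 1.027 ✓
  A = -0.533 -> Y = 0.533 ✓
  A = 2.205 -> Y = 2.205 ✓
All samples match this transformation.

(a) |A|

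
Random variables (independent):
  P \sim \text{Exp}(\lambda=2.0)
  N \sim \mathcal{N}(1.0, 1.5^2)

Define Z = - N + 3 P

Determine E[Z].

E[Z] = 3*E[P] - 1*E[N]
E[P] = 0.5
E[N] = 1
E[Z] = 3*0.5 - 1*1 = 0.5

0.5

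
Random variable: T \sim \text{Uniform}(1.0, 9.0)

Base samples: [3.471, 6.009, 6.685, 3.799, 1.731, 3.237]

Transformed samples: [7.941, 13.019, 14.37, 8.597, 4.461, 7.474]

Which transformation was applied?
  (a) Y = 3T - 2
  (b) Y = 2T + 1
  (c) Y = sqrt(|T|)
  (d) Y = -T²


Checking option (b) Y = 2T + 1:
  T = 3.471 -> Y = 7.941 ✓
  T = 6.009 -> Y = 13.019 ✓
  T = 6.685 -> Y = 14.37 ✓
All samples match this transformation.

(b) 2T + 1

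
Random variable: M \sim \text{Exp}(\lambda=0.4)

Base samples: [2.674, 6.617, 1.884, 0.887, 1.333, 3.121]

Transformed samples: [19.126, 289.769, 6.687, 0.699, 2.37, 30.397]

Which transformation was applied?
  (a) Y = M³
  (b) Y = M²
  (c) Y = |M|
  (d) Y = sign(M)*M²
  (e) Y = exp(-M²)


Checking option (a) Y = M³:
  M = 2.674 -> Y = 19.126 ✓
  M = 6.617 -> Y = 289.769 ✓
  M = 1.884 -> Y = 6.687 ✓
All samples match this transformation.

(a) M³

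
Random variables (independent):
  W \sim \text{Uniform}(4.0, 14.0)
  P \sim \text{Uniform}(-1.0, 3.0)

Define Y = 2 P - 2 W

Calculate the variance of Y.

For independent RVs: Var(aX + bY) = a²Var(X) + b²Var(Y)
Var(W) = 8.3333333
Var(P) = 1.3333333
Var(Y) = (-2)²*8.3333333 + 2²*1.3333333
= 4*8.3333333 + 4*1.3333333 = 38.666667

38.666667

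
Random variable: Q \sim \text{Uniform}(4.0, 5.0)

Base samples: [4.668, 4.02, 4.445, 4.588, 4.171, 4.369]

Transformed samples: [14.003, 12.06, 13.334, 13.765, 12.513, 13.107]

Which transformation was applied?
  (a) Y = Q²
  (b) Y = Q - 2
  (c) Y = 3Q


Checking option (c) Y = 3Q:
  Q = 4.668 -> Y = 14.003 ✓
  Q = 4.02 -> Y = 12.06 ✓
  Q = 4.445 -> Y = 13.334 ✓
All samples match this transformation.

(c) 3Q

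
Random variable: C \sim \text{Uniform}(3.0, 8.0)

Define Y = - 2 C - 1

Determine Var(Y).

For Y = aC + b: Var(Y) = a² * Var(C)
Var(C) = (8 - 3)^2/12 = 2.0833333
Var(Y) = (-2)² * 2.0833333 = 4 * 2.0833333 = 8.3333333

8.3333333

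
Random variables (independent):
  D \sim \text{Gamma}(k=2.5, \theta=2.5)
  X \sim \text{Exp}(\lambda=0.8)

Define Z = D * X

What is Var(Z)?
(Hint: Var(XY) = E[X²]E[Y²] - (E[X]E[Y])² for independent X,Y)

Var(XY) = E[X²]E[Y²] - (E[X]E[Y])²
E[D] = 6.25, Var(D) = 15.625
E[X] = 1.25, Var(X) = 1.5625
E[D²] = 15.625 + 6.25² = 54.6875
E[X²] = 1.5625 + 1.25² = 3.125
Var(Z) = 54.6875*3.125 - (6.25*1.25)²
= 170.89844 - 61.035156 = 109.86328

109.86328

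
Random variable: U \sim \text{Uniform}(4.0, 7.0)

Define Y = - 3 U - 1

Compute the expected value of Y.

For Y = -3U - 1:
E[Y] = -3 * E[U] - 1
E[U] = (4 + 7)/2 = 5.5
E[Y] = -3 * 5.5 - 1 = -17.5

-17.5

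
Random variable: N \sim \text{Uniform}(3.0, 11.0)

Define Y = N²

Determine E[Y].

E[N²] = Var(N) + (E[N])² = 5.3333333 + 49 = 54.333333

54.333333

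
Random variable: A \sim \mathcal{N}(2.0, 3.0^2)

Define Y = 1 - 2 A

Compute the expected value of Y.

For Y = -2A + 1:
E[Y] = -2 * E[A] + 1
E[A] = 2.0 = 2
E[Y] = -2 * 2 + 1 = -3

-3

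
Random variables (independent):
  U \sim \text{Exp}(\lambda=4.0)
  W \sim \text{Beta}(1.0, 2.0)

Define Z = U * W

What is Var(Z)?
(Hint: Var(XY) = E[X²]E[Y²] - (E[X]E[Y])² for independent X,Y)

Var(XY) = E[X²]E[Y²] - (E[X]E[Y])²
E[U] = 0.25, Var(U) = 0.0625
E[W] = 0.33333333, Var(W) = 0.055555556
E[U²] = 0.0625 + 0.25² = 0.125
E[W²] = 0.055555556 + 0.33333333² = 0.16666667
Var(Z) = 0.125*0.16666667 - (0.25*0.33333333)²
= 0.020833333 - 0.0069444444 = 0.013888889

0.013888889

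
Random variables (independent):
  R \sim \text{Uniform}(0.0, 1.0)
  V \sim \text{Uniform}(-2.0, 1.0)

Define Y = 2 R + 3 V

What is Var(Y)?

For independent RVs: Var(aX + bY) = a²Var(X) + b²Var(Y)
Var(R) = 0.083333333
Var(V) = 0.75
Var(Y) = 2²*0.083333333 + 3²*0.75
= 4*0.083333333 + 9*0.75 = 7.0833333

7.0833333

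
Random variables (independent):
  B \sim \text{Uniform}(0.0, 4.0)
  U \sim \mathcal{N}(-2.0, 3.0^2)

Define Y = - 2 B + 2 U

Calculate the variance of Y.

For independent RVs: Var(aX + bY) = a²Var(X) + b²Var(Y)
Var(B) = 1.3333333
Var(U) = 9
Var(Y) = (-2)²*1.3333333 + 2²*9
= 4*1.3333333 + 4*9 = 41.333333

41.333333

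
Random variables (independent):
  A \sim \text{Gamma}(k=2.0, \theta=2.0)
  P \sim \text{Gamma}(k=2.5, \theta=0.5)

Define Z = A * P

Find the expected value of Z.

For independent RVs: E[XY] = E[X]*E[Y]
E[A] = 4
E[P] = 1.25
E[Z] = 4 * 1.25 = 5

5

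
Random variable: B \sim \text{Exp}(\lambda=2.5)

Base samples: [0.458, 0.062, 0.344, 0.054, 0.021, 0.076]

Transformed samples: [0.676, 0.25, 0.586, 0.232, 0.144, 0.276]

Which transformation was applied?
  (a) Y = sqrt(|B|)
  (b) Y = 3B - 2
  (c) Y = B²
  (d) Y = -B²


Checking option (a) Y = sqrt(|B|):
  B = 0.458 -> Y = 0.676 ✓
  B = 0.062 -> Y = 0.25 ✓
  B = 0.344 -> Y = 0.586 ✓
All samples match this transformation.

(a) sqrt(|B|)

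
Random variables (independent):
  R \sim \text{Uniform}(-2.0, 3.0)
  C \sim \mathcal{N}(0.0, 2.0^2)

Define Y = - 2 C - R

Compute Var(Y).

For independent RVs: Var(aX + bY) = a²Var(X) + b²Var(Y)
Var(R) = 2.0833333
Var(C) = 4
Var(Y) = (-1)²*2.0833333 + (-2)²*4
= 1*2.0833333 + 4*4 = 18.083333

18.083333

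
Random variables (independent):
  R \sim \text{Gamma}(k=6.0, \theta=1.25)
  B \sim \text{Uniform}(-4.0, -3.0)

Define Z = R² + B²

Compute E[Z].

E[Z] = E[R²] + E[B²]
E[R²] = Var(R) + E[R]² = 9.375 + 56.25 = 65.625
E[B²] = Var(B) + E[B]² = 0.083333333 + 12.25 = 12.333333
E[Z] = 65.625 + 12.333333 = 77.958333

77.958333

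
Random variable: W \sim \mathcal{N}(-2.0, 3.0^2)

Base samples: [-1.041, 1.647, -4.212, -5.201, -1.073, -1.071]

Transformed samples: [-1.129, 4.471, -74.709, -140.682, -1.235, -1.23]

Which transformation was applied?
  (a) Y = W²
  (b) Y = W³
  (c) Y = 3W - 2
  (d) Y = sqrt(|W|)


Checking option (b) Y = W³:
  W = -1.041 -> Y = -1.129 ✓
  W = 1.647 -> Y = 4.471 ✓
  W = -4.212 -> Y = -74.709 ✓
All samples match this transformation.

(b) W³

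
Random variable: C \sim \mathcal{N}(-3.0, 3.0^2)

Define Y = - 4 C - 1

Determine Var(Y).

For Y = aC + b: Var(Y) = a² * Var(C)
Var(C) = 3.0^2 = 9
Var(Y) = (-4)² * 9 = 16 * 9 = 144

144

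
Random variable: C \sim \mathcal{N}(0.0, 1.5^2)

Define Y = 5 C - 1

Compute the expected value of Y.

For Y = 5C - 1:
E[Y] = 5 * E[C] - 1
E[C] = 0.0 = 0
E[Y] = 5 * 0 - 1 = -1

-1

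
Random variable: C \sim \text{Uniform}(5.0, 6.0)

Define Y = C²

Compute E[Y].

Using E[X²] = Var(X) + (E[X])²:
E[C] = 5.5
Var(C) = (6 - 5)^2/12 = 0.083333333
E[C²] = 0.083333333 + 5.5² = 0.083333333 + 30.25 = 30.333333

30.333333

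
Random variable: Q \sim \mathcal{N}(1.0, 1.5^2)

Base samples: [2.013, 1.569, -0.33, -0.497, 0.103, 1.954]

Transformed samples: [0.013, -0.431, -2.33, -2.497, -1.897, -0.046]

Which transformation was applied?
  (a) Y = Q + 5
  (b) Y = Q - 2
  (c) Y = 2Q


Checking option (b) Y = Q - 2:
  Q = 2.013 -> Y = 0.013 ✓
  Q = 1.569 -> Y = -0.431 ✓
  Q = -0.33 -> Y = -2.33 ✓
All samples match this transformation.

(b) Q - 2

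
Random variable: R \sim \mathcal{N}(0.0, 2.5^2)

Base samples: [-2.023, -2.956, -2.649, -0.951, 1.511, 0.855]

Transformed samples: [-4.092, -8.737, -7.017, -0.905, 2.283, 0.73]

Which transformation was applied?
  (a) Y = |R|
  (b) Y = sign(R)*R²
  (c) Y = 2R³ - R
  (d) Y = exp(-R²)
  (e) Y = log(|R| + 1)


Checking option (b) Y = sign(R)*R²:
  R = -2.023 -> Y = -4.092 ✓
  R = -2.956 -> Y = -8.737 ✓
  R = -2.649 -> Y = -7.017 ✓
All samples match this transformation.

(b) sign(R)*R²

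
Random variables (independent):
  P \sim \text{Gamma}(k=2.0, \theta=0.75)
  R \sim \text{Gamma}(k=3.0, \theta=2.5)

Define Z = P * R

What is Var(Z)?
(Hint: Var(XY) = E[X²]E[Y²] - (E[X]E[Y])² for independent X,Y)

Var(XY) = E[X²]E[Y²] - (E[X]E[Y])²
E[P] = 1.5, Var(P) = 1.125
E[R] = 7.5, Var(R) = 18.75
E[P²] = 1.125 + 1.5² = 3.375
E[R²] = 18.75 + 7.5² = 75
Var(Z) = 3.375*75 - (1.5*7.5)²
= 253.125 - 126.5625 = 126.5625

126.5625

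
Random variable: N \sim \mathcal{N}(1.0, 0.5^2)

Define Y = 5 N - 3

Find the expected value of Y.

For Y = 5N - 3:
E[Y] = 5 * E[N] - 3
E[N] = 1.0 = 1
E[Y] = 5 * 1 - 3 = 2

2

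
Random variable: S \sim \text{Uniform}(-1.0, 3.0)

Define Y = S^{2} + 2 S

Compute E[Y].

E[Y] = 1*E[S²] + 2*E[S]
E[S] = 1
E[S²] = Var(S) + (E[S])² = 1.3333333 + 1 = 2.3333333
E[Y] = 1*2.3333333 + 2*1 = 4.3333333

4.3333333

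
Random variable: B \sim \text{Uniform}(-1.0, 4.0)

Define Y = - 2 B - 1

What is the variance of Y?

For Y = aB + b: Var(Y) = a² * Var(B)
Var(B) = (4 + 1)^2/12 = 2.0833333
Var(Y) = (-2)² * 2.0833333 = 4 * 2.0833333 = 8.3333333

8.3333333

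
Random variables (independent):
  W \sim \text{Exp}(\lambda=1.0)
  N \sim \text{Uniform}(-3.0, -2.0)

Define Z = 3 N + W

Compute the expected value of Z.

E[Z] = 1*E[W] + 3*E[N]
E[W] = 1
E[N] = -2.5
E[Z] = 1*1 + 3*(-2.5) = -6.5

-6.5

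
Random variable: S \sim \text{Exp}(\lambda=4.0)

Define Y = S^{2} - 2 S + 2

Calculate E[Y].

E[Y] = 1*E[S²] - 2*E[S] + 2
E[S] = 0.25
E[S²] = Var(S) + (E[S])² = 0.0625 + 0.0625 = 0.125
E[Y] = 1*0.125 - 2*0.25 + 2 = 1.625

1.625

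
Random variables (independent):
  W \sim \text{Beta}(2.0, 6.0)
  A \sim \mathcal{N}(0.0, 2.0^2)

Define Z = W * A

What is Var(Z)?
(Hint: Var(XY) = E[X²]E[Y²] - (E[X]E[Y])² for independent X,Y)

Var(XY) = E[X²]E[Y²] - (E[X]E[Y])²
E[W] = 0.25, Var(W) = 0.020833333
E[A] = 0, Var(A) = 4
E[W²] = 0.020833333 + 0.25² = 0.083333333
E[A²] = 4 + 0² = 4
Var(Z) = 0.083333333*4 - (0.25*0)²
= 0.33333333 - 0 = 0.33333333

0.33333333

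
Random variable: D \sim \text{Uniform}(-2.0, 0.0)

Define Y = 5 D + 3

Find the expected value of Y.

For Y = 5D + 3:
E[Y] = 5 * E[D] + 3
E[D] = (-2 + 0)/2 = -1
E[Y] = 5 * (-1) + 3 = -2

-2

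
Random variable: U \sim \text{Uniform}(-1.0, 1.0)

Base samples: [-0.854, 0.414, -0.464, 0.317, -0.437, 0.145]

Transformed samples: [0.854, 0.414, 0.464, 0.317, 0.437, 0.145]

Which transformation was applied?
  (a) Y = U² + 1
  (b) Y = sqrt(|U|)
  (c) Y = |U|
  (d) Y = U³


Checking option (c) Y = |U|:
  U = -0.854 -> Y = 0.854 ✓
  U = 0.414 -> Y = 0.414 ✓
  U = -0.464 -> Y = 0.464 ✓
All samples match this transformation.

(c) |U|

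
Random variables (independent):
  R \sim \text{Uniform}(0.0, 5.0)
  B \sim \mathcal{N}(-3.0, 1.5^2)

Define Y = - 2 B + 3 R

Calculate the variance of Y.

For independent RVs: Var(aX + bY) = a²Var(X) + b²Var(Y)
Var(R) = 2.0833333
Var(B) = 2.25
Var(Y) = 3²*2.0833333 + (-2)²*2.25
= 9*2.0833333 + 4*2.25 = 27.75

27.75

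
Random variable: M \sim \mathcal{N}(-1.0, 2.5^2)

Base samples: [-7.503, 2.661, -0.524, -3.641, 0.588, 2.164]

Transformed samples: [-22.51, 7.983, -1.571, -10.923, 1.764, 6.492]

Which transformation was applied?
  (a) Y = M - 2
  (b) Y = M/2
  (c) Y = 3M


Checking option (c) Y = 3M:
  M = -7.503 -> Y = -22.51 ✓
  M = 2.661 -> Y = 7.983 ✓
  M = -0.524 -> Y = -1.571 ✓
All samples match this transformation.

(c) 3M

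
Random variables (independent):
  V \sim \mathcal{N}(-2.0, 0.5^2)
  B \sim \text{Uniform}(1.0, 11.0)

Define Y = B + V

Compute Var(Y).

For independent RVs: Var(aX + bY) = a²Var(X) + b²Var(Y)
Var(V) = 0.25
Var(B) = 8.3333333
Var(Y) = 1²*0.25 + 1²*8.3333333
= 1*0.25 + 1*8.3333333 = 8.5833333

8.5833333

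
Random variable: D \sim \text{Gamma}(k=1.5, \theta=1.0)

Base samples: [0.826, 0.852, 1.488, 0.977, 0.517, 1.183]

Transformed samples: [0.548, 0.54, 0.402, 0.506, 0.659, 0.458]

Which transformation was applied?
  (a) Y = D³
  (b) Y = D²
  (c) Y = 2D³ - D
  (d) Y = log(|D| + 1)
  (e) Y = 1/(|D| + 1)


Checking option (e) Y = 1/(|D| + 1):
  D = 0.826 -> Y = 0.548 ✓
  D = 0.852 -> Y = 0.54 ✓
  D = 1.488 -> Y = 0.402 ✓
All samples match this transformation.

(e) 1/(|D| + 1)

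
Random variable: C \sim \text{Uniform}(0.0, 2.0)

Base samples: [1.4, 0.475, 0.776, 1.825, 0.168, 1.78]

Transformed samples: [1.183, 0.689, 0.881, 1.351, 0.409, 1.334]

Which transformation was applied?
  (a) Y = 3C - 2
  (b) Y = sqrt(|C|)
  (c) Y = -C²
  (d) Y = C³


Checking option (b) Y = sqrt(|C|):
  C = 1.4 -> Y = 1.183 ✓
  C = 0.475 -> Y = 0.689 ✓
  C = 0.776 -> Y = 0.881 ✓
All samples match this transformation.

(b) sqrt(|C|)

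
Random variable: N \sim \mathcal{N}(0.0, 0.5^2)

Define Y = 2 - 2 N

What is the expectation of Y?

For Y = -2N + 2:
E[Y] = -2 * E[N] + 2
E[N] = 0.0 = 0
E[Y] = -2 * 0 + 2 = 2

2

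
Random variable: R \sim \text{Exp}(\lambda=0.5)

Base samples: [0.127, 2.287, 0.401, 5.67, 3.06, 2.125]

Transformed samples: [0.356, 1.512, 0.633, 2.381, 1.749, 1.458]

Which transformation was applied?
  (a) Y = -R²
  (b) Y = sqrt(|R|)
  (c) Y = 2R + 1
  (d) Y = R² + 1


Checking option (b) Y = sqrt(|R|):
  R = 0.127 -> Y = 0.356 ✓
  R = 2.287 -> Y = 1.512 ✓
  R = 0.401 -> Y = 0.633 ✓
All samples match this transformation.

(b) sqrt(|R|)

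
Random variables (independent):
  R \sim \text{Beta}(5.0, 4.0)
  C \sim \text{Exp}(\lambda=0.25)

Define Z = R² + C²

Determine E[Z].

E[Z] = E[R²] + E[C²]
E[R²] = Var(R) + E[R]² = 0.024691358 + 0.30864198 = 0.33333333
E[C²] = Var(C) + E[C]² = 16 + 16 = 32
E[Z] = 0.33333333 + 32 = 32.333333

32.333333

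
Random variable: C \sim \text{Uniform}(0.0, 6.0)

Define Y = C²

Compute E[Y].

E[C²] = Var(C) + (E[C])² = 3 + 9 = 12

12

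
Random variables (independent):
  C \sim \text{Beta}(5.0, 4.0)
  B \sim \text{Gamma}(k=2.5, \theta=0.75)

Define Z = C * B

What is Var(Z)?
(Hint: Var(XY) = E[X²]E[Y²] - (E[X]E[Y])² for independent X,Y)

Var(XY) = E[X²]E[Y²] - (E[X]E[Y])²
E[C] = 0.55555556, Var(C) = 0.024691358
E[B] = 1.875, Var(B) = 1.40625
E[C²] = 0.024691358 + 0.55555556² = 0.33333333
E[B²] = 1.40625 + 1.875² = 4.921875
Var(Z) = 0.33333333*4.921875 - (0.55555556*1.875)²
= 1.640625 - 1.0850694 = 0.55555556

0.55555556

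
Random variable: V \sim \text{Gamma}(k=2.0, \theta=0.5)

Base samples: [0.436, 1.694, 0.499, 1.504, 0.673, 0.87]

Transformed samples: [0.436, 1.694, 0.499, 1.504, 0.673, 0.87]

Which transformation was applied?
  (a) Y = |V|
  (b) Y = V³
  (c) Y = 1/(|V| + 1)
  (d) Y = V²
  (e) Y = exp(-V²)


Checking option (a) Y = |V|:
  V = 0.436 -> Y = 0.436 ✓
  V = 1.694 -> Y = 1.694 ✓
  V = 0.499 -> Y = 0.499 ✓
All samples match this transformation.

(a) |V|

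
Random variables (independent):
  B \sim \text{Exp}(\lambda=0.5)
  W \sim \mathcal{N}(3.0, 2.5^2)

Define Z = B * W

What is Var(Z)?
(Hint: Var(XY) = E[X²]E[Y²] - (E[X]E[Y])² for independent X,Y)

Var(XY) = E[X²]E[Y²] - (E[X]E[Y])²
E[B] = 2, Var(B) = 4
E[W] = 3, Var(W) = 6.25
E[B²] = 4 + 2² = 8
E[W²] = 6.25 + 3² = 15.25
Var(Z) = 8*15.25 - (2*3)²
= 122 - 36 = 86

86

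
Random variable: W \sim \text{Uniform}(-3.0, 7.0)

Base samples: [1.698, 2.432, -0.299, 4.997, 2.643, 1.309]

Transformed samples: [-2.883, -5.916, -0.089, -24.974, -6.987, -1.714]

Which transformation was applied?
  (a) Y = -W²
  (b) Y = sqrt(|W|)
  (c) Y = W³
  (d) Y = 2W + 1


Checking option (a) Y = -W²:
  W = 1.698 -> Y = -2.883 ✓
  W = 2.432 -> Y = -5.916 ✓
  W = -0.299 -> Y = -0.089 ✓
All samples match this transformation.

(a) -W²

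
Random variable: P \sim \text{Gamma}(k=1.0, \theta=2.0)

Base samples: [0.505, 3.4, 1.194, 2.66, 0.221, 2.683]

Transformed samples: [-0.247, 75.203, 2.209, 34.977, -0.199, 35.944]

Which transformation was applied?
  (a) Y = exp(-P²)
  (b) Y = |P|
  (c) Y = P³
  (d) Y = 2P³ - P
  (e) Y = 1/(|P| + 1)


Checking option (d) Y = 2P³ - P:
  P = 0.505 -> Y = -0.247 ✓
  P = 3.4 -> Y = 75.203 ✓
  P = 1.194 -> Y = 2.209 ✓
All samples match this transformation.

(d) 2P³ - P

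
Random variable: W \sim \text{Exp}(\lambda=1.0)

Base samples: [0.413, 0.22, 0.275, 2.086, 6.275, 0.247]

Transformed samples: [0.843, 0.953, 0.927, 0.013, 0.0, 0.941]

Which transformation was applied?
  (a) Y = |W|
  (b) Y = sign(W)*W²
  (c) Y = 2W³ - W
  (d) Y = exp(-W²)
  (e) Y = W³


Checking option (d) Y = exp(-W²):
  W = 0.413 -> Y = 0.843 ✓
  W = 0.22 -> Y = 0.953 ✓
  W = 0.275 -> Y = 0.927 ✓
All samples match this transformation.

(d) exp(-W²)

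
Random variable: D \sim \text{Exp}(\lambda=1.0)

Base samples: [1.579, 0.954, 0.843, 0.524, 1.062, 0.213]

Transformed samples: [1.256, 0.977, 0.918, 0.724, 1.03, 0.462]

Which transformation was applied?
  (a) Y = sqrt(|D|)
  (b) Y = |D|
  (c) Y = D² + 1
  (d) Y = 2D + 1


Checking option (a) Y = sqrt(|D|):
  D = 1.579 -> Y = 1.256 ✓
  D = 0.954 -> Y = 0.977 ✓
  D = 0.843 -> Y = 0.918 ✓
All samples match this transformation.

(a) sqrt(|D|)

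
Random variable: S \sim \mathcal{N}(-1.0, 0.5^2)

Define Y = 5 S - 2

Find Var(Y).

For Y = aS + b: Var(Y) = a² * Var(S)
Var(S) = 0.5^2 = 0.25
Var(Y) = 5² * 0.25 = 25 * 0.25 = 6.25

6.25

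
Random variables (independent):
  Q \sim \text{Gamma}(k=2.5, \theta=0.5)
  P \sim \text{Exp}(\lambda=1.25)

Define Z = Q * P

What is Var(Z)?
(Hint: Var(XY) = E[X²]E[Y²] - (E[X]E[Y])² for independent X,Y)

Var(XY) = E[X²]E[Y²] - (E[X]E[Y])²
E[Q] = 1.25, Var(Q) = 0.625
E[P] = 0.8, Var(P) = 0.64
E[Q²] = 0.625 + 1.25² = 2.1875
E[P²] = 0.64 + 0.8² = 1.28
Var(Z) = 2.1875*1.28 - (1.25*0.8)²
= 2.8 - 1 = 1.8

1.8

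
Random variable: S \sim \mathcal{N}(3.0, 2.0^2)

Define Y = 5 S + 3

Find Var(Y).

For Y = aS + b: Var(Y) = a² * Var(S)
Var(S) = 2.0^2 = 4
Var(Y) = 5² * 4 = 25 * 4 = 100

100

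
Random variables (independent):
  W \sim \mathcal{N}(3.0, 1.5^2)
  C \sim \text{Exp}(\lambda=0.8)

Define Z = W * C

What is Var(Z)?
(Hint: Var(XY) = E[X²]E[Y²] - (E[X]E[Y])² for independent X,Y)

Var(XY) = E[X²]E[Y²] - (E[X]E[Y])²
E[W] = 3, Var(W) = 2.25
E[C] = 1.25, Var(C) = 1.5625
E[W²] = 2.25 + 3² = 11.25
E[C²] = 1.5625 + 1.25² = 3.125
Var(Z) = 11.25*3.125 - (3*1.25)²
= 35.15625 - 14.0625 = 21.09375

21.09375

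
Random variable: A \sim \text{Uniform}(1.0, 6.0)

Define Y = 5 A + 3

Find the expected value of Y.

For Y = 5A + 3:
E[Y] = 5 * E[A] + 3
E[A] = (1 + 6)/2 = 3.5
E[Y] = 5 * 3.5 + 3 = 20.5

20.5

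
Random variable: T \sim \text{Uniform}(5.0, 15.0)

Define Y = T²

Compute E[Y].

E[T²] = Var(T) + (E[T])² = 8.3333333 + 100 = 108.33333

108.33333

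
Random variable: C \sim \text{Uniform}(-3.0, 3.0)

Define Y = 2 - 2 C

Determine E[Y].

For Y = -2C + 2:
E[Y] = -2 * E[C] + 2
E[C] = (-3 + 3)/2 = 0
E[Y] = -2 * 0 + 2 = 2

2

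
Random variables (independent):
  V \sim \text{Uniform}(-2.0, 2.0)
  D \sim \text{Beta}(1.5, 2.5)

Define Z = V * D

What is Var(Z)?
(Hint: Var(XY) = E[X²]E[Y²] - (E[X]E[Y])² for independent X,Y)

Var(XY) = E[X²]E[Y²] - (E[X]E[Y])²
E[V] = 0, Var(V) = 1.3333333
E[D] = 0.375, Var(D) = 0.046875
E[V²] = 1.3333333 + 0² = 1.3333333
E[D²] = 0.046875 + 0.375² = 0.1875
Var(Z) = 1.3333333*0.1875 - (0*0.375)²
= 0.25 - 0 = 0.25

0.25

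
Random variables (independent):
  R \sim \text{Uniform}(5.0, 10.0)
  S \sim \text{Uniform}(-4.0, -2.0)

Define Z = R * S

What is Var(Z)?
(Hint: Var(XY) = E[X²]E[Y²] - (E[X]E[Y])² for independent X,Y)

Var(XY) = E[X²]E[Y²] - (E[X]E[Y])²
E[R] = 7.5, Var(R) = 2.0833333
E[S] = -3, Var(S) = 0.33333333
E[R²] = 2.0833333 + 7.5² = 58.333333
E[S²] = 0.33333333 + (-3)² = 9.3333333
Var(Z) = 58.333333*9.3333333 - (7.5*(-3))²
= 544.44444 - 506.25 = 38.194444

38.194444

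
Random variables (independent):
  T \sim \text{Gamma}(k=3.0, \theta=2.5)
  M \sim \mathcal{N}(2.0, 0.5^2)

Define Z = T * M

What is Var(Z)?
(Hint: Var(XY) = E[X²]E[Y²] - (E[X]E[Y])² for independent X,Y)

Var(XY) = E[X²]E[Y²] - (E[X]E[Y])²
E[T] = 7.5, Var(T) = 18.75
E[M] = 2, Var(M) = 0.25
E[T²] = 18.75 + 7.5² = 75
E[M²] = 0.25 + 2² = 4.25
Var(Z) = 75*4.25 - (7.5*2)²
= 318.75 - 225 = 93.75

93.75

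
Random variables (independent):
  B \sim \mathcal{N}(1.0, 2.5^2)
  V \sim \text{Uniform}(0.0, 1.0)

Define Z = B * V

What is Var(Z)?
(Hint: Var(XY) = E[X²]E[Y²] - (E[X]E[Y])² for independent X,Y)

Var(XY) = E[X²]E[Y²] - (E[X]E[Y])²
E[B] = 1, Var(B) = 6.25
E[V] = 0.5, Var(V) = 0.083333333
E[B²] = 6.25 + 1² = 7.25
E[V²] = 0.083333333 + 0.5² = 0.33333333
Var(Z) = 7.25*0.33333333 - (1*0.5)²
= 2.4166667 - 0.25 = 2.1666667

2.1666667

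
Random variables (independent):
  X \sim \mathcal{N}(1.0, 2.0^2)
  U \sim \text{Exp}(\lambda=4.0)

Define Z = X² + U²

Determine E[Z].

E[Z] = E[X²] + E[U²]
E[X²] = Var(X) + E[X]² = 4 + 1 = 5
E[U²] = Var(U) + E[U]² = 0.0625 + 0.0625 = 0.125
E[Z] = 5 + 0.125 = 5.125

5.125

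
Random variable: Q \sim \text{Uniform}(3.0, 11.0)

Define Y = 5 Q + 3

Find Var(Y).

For Y = aQ + b: Var(Y) = a² * Var(Q)
Var(Q) = (11 - 3)^2/12 = 5.3333333
Var(Y) = 5² * 5.3333333 = 25 * 5.3333333 = 133.33333

133.33333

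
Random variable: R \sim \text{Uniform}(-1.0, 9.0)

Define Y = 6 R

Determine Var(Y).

For Y = aR + b: Var(Y) = a² * Var(R)
Var(R) = (9 + 1)^2/12 = 8.3333333
Var(Y) = 6² * 8.3333333 = 36 * 8.3333333 = 300

300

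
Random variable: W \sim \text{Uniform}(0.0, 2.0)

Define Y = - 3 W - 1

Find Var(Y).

For Y = aW + b: Var(Y) = a² * Var(W)
Var(W) = (2 - 0)^2/12 = 0.33333333
Var(Y) = (-3)² * 0.33333333 = 9 * 0.33333333 = 3

3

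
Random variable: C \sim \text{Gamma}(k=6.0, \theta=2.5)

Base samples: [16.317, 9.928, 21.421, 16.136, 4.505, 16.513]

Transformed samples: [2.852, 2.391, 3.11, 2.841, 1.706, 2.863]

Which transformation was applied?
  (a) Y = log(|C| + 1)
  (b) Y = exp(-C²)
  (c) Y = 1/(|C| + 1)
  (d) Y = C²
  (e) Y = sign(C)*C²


Checking option (a) Y = log(|C| + 1):
  C = 16.317 -> Y = 2.852 ✓
  C = 9.928 -> Y = 2.391 ✓
  C = 21.421 -> Y = 3.11 ✓
All samples match this transformation.

(a) log(|C| + 1)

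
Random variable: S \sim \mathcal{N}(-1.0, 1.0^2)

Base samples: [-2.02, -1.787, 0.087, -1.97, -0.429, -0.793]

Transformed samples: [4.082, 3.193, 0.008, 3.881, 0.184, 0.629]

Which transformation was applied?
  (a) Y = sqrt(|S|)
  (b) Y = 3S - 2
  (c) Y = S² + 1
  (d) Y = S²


Checking option (d) Y = S²:
  S = -2.02 -> Y = 4.082 ✓
  S = -1.787 -> Y = 3.193 ✓
  S = 0.087 -> Y = 0.008 ✓
All samples match this transformation.

(d) S²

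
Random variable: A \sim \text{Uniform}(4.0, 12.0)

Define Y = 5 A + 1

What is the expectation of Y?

For Y = 5A + 1:
E[Y] = 5 * E[A] + 1
E[A] = (4 + 12)/2 = 8
E[Y] = 5 * 8 + 1 = 41

41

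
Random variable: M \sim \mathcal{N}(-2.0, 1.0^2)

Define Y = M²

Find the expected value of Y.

E[M²] = Var(M) + (E[M])² = 1 + 4 = 5

5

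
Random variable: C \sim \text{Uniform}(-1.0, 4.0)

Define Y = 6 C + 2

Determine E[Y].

For Y = 6C + 2:
E[Y] = 6 * E[C] + 2
E[C] = (-1 + 4)/2 = 1.5
E[Y] = 6 * 1.5 + 2 = 11

11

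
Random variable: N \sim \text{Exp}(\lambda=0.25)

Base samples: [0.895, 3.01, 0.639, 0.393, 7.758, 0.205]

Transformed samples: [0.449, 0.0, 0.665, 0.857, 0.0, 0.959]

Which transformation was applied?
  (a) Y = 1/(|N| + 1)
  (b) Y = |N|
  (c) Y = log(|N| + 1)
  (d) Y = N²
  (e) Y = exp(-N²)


Checking option (e) Y = exp(-N²):
  N = 0.895 -> Y = 0.449 ✓
  N = 3.01 -> Y = 0.0 ✓
  N = 0.639 -> Y = 0.665 ✓
All samples match this transformation.

(e) exp(-N²)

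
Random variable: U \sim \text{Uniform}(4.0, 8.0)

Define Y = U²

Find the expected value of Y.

E[U²] = Var(U) + (E[U])² = 1.3333333 + 36 = 37.333333

37.333333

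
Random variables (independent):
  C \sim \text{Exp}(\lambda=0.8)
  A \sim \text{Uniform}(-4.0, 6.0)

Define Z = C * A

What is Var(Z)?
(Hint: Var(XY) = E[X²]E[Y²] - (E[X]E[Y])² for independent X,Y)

Var(XY) = E[X²]E[Y²] - (E[X]E[Y])²
E[C] = 1.25, Var(C) = 1.5625
E[A] = 1, Var(A) = 8.3333333
E[C²] = 1.5625 + 1.25² = 3.125
E[A²] = 8.3333333 + 1² = 9.3333333
Var(Z) = 3.125*9.3333333 - (1.25*1)²
= 29.166667 - 1.5625 = 27.604167

27.604167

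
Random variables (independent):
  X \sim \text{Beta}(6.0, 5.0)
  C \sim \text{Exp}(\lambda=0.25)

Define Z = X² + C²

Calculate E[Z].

E[Z] = E[X²] + E[C²]
E[X²] = Var(X) + E[X]² = 0.020661157 + 0.29752066 = 0.31818182
E[C²] = Var(C) + E[C]² = 16 + 16 = 32
E[Z] = 0.31818182 + 32 = 32.318182

32.318182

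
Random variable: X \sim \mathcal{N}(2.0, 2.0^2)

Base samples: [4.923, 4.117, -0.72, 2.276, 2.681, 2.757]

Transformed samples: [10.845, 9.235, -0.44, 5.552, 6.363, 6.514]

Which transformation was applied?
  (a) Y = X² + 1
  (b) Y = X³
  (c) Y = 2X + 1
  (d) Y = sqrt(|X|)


Checking option (c) Y = 2X + 1:
  X = 4.923 -> Y = 10.845 ✓
  X = 4.117 -> Y = 9.235 ✓
  X = -0.72 -> Y = -0.44 ✓
All samples match this transformation.

(c) 2X + 1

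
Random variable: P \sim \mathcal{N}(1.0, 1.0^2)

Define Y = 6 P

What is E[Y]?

For Y = 6P:
E[Y] = 6 * E[P]
E[P] = 1.0 = 1
E[Y] = 6 * 1 = 6

6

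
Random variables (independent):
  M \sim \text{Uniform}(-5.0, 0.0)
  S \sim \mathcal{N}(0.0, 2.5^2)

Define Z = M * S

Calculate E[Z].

For independent RVs: E[XY] = E[X]*E[Y]
E[M] = -2.5
E[S] = 0
E[Z] = -2.5 * 0 = 0

0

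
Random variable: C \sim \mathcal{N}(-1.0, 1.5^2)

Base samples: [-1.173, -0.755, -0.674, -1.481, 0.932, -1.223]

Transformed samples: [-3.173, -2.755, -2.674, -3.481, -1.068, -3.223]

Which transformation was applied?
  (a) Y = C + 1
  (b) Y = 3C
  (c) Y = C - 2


Checking option (c) Y = C - 2:
  C = -1.173 -> Y = -3.173 ✓
  C = -0.755 -> Y = -2.755 ✓
  C = -0.674 -> Y = -2.674 ✓
All samples match this transformation.

(c) C - 2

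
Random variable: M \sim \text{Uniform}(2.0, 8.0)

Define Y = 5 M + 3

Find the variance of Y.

For Y = aM + b: Var(Y) = a² * Var(M)
Var(M) = (8 - 2)^2/12 = 3
Var(Y) = 5² * 3 = 25 * 3 = 75

75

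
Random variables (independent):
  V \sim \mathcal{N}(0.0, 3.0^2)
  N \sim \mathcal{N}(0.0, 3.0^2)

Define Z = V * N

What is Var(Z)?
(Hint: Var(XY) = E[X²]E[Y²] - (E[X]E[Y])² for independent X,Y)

Var(XY) = E[X²]E[Y²] - (E[X]E[Y])²
E[V] = 0, Var(V) = 9
E[N] = 0, Var(N) = 9
E[V²] = 9 + 0² = 9
E[N²] = 9 + 0² = 9
Var(Z) = 9*9 - (0*0)²
= 81 - 0 = 81

81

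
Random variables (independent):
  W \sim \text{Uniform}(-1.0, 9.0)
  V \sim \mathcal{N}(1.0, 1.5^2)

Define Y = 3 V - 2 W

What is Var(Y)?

For independent RVs: Var(aX + bY) = a²Var(X) + b²Var(Y)
Var(W) = 8.3333333
Var(V) = 2.25
Var(Y) = (-2)²*8.3333333 + 3²*2.25
= 4*8.3333333 + 9*2.25 = 53.583333

53.583333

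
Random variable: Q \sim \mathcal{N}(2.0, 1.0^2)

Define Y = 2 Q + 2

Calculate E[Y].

For Y = 2Q + 2:
E[Y] = 2 * E[Q] + 2
E[Q] = 2.0 = 2
E[Y] = 2 * 2 + 2 = 6

6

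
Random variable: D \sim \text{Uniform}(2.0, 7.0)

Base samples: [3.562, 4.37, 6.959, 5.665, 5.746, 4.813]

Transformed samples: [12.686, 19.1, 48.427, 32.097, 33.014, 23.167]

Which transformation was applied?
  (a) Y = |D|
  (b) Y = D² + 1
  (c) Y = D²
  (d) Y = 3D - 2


Checking option (c) Y = D²:
  D = 3.562 -> Y = 12.686 ✓
  D = 4.37 -> Y = 19.1 ✓
  D = 6.959 -> Y = 48.427 ✓
All samples match this transformation.

(c) D²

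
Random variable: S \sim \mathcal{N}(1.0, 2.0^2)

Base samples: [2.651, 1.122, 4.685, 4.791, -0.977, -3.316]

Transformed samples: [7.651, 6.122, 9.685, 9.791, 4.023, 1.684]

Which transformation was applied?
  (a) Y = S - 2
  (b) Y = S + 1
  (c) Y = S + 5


Checking option (c) Y = S + 5:
  S = 2.651 -> Y = 7.651 ✓
  S = 1.122 -> Y = 6.122 ✓
  S = 4.685 -> Y = 9.685 ✓
All samples match this transformation.

(c) S + 5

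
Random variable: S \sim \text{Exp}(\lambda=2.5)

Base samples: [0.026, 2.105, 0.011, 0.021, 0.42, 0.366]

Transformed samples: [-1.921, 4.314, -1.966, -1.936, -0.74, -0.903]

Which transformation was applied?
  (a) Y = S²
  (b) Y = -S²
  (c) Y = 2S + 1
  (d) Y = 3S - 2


Checking option (d) Y = 3S - 2:
  S = 0.026 -> Y = -1.921 ✓
  S = 2.105 -> Y = 4.314 ✓
  S = 0.011 -> Y = -1.966 ✓
All samples match this transformation.

(d) 3S - 2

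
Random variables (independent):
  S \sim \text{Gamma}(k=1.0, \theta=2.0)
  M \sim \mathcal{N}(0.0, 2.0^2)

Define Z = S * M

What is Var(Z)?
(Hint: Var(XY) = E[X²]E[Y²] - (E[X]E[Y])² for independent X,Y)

Var(XY) = E[X²]E[Y²] - (E[X]E[Y])²
E[S] = 2, Var(S) = 4
E[M] = 0, Var(M) = 4
E[S²] = 4 + 2² = 8
E[M²] = 4 + 0² = 4
Var(Z) = 8*4 - (2*0)²
= 32 - 0 = 32

32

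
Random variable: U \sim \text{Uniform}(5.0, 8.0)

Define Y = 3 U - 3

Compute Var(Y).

For Y = aU + b: Var(Y) = a² * Var(U)
Var(U) = (8 - 5)^2/12 = 0.75
Var(Y) = 3² * 0.75 = 9 * 0.75 = 6.75

6.75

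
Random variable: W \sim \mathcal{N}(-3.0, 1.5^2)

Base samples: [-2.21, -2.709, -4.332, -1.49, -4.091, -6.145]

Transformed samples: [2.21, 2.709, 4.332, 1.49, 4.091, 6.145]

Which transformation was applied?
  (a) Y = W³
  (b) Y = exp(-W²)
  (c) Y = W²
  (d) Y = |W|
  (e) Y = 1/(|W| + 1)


Checking option (d) Y = |W|:
  W = -2.21 -> Y = 2.21 ✓
  W = -2.709 -> Y = 2.709 ✓
  W = -4.332 -> Y = 4.332 ✓
All samples match this transformation.

(d) |W|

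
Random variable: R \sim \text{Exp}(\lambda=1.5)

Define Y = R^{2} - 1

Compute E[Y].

E[Y] = 1*E[R²] - 1
E[R] = 0.66666667
E[R²] = Var(R) + (E[R])² = 0.44444444 + 0.44444444 = 0.88888889
E[Y] = 1*0.88888889 - 1 = -0.11111111

-0.11111111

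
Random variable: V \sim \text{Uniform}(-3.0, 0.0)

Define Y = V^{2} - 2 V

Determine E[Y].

E[Y] = 1*E[V²] - 2*E[V]
E[V] = -1.5
E[V²] = Var(V) + (E[V])² = 0.75 + 2.25 = 3
E[Y] = 1*3 - 2*(-1.5) = 6

6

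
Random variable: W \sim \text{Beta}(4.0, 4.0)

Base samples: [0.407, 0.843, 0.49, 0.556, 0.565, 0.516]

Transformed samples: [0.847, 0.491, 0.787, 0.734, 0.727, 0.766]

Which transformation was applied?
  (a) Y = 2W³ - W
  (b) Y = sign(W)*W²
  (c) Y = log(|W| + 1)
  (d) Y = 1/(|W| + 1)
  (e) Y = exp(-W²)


Checking option (e) Y = exp(-W²):
  W = 0.407 -> Y = 0.847 ✓
  W = 0.843 -> Y = 0.491 ✓
  W = 0.49 -> Y = 0.787 ✓
All samples match this transformation.

(e) exp(-W²)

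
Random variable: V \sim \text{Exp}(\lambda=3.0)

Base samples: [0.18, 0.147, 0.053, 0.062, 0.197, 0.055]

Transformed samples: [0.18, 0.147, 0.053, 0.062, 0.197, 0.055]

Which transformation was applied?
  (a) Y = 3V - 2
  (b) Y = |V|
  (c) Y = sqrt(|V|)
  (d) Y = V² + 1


Checking option (b) Y = |V|:
  V = 0.18 -> Y = 0.18 ✓
  V = 0.147 -> Y = 0.147 ✓
  V = 0.053 -> Y = 0.053 ✓
All samples match this transformation.

(b) |V|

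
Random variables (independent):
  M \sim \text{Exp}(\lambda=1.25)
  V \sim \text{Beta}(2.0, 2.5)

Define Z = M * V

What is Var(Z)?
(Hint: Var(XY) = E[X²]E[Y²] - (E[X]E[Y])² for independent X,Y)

Var(XY) = E[X²]E[Y²] - (E[X]E[Y])²
E[M] = 0.8, Var(M) = 0.64
E[V] = 0.44444444, Var(V) = 0.044893378
E[M²] = 0.64 + 0.8² = 1.28
E[V²] = 0.044893378 + 0.44444444² = 0.24242424
Var(Z) = 1.28*0.24242424 - (0.8*0.44444444)²
= 0.31030303 - 0.12641975 = 0.18388328

0.18388328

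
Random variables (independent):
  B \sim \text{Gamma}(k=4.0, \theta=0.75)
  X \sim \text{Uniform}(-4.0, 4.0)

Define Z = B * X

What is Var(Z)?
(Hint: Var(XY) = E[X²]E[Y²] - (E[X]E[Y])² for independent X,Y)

Var(XY) = E[X²]E[Y²] - (E[X]E[Y])²
E[B] = 3, Var(B) = 2.25
E[X] = 0, Var(X) = 5.3333333
E[B²] = 2.25 + 3² = 11.25
E[X²] = 5.3333333 + 0² = 5.3333333
Var(Z) = 11.25*5.3333333 - (3*0)²
= 60 - 0 = 60

60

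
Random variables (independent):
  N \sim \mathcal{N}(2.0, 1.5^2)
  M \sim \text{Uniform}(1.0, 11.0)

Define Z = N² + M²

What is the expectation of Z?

E[Z] = E[N²] + E[M²]
E[N²] = Var(N) + E[N]² = 2.25 + 4 = 6.25
E[M²] = Var(M) + E[M]² = 8.3333333 + 36 = 44.333333
E[Z] = 6.25 + 44.333333 = 50.583333

50.583333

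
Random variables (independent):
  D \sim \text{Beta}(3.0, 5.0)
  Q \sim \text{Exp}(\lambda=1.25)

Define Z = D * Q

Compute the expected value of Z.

For independent RVs: E[XY] = E[X]*E[Y]
E[D] = 0.375
E[Q] = 0.8
E[Z] = 0.375 * 0.8 = 0.3

0.3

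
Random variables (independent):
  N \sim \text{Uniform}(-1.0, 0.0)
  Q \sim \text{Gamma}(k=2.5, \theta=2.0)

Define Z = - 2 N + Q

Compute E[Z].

E[Z] = -2*E[N] + 1*E[Q]
E[N] = -0.5
E[Q] = 5
E[Z] = -2*(-0.5) + 1*5 = 6

6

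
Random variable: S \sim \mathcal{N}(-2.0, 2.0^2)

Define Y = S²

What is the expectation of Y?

E[S²] = Var(S) + (E[S])² = 4 + 4 = 8

8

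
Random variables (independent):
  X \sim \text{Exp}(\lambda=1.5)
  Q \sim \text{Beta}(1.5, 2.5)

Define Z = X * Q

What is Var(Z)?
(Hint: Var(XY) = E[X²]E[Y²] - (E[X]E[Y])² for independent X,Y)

Var(XY) = E[X²]E[Y²] - (E[X]E[Y])²
E[X] = 0.66666667, Var(X) = 0.44444444
E[Q] = 0.375, Var(Q) = 0.046875
E[X²] = 0.44444444 + 0.66666667² = 0.88888889
E[Q²] = 0.046875 + 0.375² = 0.1875
Var(Z) = 0.88888889*0.1875 - (0.66666667*0.375)²
= 0.16666667 - 0.0625 = 0.10416667

0.10416667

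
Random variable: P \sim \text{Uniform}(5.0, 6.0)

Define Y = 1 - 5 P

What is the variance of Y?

For Y = aP + b: Var(Y) = a² * Var(P)
Var(P) = (6 - 5)^2/12 = 0.083333333
Var(Y) = (-5)² * 0.083333333 = 25 * 0.083333333 = 2.0833333

2.0833333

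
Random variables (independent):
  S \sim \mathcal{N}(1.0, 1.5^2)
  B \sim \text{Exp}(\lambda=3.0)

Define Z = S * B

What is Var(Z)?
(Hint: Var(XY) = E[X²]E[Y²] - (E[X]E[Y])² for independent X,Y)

Var(XY) = E[X²]E[Y²] - (E[X]E[Y])²
E[S] = 1, Var(S) = 2.25
E[B] = 0.33333333, Var(B) = 0.11111111
E[S²] = 2.25 + 1² = 3.25
E[B²] = 0.11111111 + 0.33333333² = 0.22222222
Var(Z) = 3.25*0.22222222 - (1*0.33333333)²
= 0.72222222 - 0.11111111 = 0.61111111

0.61111111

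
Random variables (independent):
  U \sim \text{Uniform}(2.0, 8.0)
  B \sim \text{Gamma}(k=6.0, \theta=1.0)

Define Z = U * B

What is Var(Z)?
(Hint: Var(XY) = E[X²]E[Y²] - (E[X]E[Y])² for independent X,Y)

Var(XY) = E[X²]E[Y²] - (E[X]E[Y])²
E[U] = 5, Var(U) = 3
E[B] = 6, Var(B) = 6
E[U²] = 3 + 5² = 28
E[B²] = 6 + 6² = 42
Var(Z) = 28*42 - (5*6)²
= 1176 - 900 = 276

276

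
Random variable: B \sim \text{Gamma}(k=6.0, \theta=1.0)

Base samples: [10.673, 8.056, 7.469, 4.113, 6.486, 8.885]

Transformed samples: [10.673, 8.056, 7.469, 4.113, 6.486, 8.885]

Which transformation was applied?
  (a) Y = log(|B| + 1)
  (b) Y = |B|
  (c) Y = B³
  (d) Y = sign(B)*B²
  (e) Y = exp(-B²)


Checking option (b) Y = |B|:
  B = 10.673 -> Y = 10.673 ✓
  B = 8.056 -> Y = 8.056 ✓
  B = 7.469 -> Y = 7.469 ✓
All samples match this transformation.

(b) |B|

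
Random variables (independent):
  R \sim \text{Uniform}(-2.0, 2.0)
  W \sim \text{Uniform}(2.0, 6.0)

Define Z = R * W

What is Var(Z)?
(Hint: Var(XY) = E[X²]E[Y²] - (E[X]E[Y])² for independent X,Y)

Var(XY) = E[X²]E[Y²] - (E[X]E[Y])²
E[R] = 0, Var(R) = 1.3333333
E[W] = 4, Var(W) = 1.3333333
E[R²] = 1.3333333 + 0² = 1.3333333
E[W²] = 1.3333333 + 4² = 17.333333
Var(Z) = 1.3333333*17.333333 - (0*4)²
= 23.111111 - 0 = 23.111111

23.111111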